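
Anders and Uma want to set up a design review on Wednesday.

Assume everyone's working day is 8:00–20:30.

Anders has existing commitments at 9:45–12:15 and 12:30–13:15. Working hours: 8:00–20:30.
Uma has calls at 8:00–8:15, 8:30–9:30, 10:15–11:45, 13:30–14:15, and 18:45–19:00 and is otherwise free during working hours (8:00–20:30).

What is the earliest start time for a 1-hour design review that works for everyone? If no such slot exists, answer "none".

Anders free within 08:00–20:30: 08:00–09:45, 12:15–12:30, 13:15–20:30.
Uma free within 08:00–20:30: 08:15–08:30, 09:30–10:15, 11:45–13:30, 14:15–18:45, 19:00–20:30.
Anders ∩ Uma: 08:15–08:30, 09:30–09:45, 12:15–12:30, 13:15–13:30, 14:15–18:45, 19:00–20:30.
Windows ≥ 60 min: 14:15–18:45, 19:00–20:30.
Earliest such window starts at 14:15.

14:15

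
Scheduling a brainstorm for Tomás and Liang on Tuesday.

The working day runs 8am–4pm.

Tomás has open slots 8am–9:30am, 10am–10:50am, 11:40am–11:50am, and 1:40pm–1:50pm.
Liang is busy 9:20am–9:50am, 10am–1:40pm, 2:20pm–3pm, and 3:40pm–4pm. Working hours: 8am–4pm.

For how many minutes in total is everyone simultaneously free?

Liang free within 08:00–16:00: 08:00–09:20, 09:50–10:00, 13:40–14:20, 15:00–15:40.
Tomás ∩ Liang: 08:00–09:20, 13:40–13:50.
Total common minutes: 80 + 10 = 90.

90 minutes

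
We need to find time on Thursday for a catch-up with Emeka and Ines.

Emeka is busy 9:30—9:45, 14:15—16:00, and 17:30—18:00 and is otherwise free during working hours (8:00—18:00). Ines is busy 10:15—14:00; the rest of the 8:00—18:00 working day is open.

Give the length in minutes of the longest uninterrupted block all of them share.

Emeka free within 08:00–18:00: 08:00–09:30, 09:45–14:15, 16:00–17:30.
Ines free within 08:00–18:00: 08:00–10:15, 14:00–18:00.
Emeka ∩ Ines: 08:00–09:30, 09:45–10:15, 14:00–14:15, 16:00–17:30.
Common window lengths: 90, 30, 15, 90 min; longest is 90.

90 minutes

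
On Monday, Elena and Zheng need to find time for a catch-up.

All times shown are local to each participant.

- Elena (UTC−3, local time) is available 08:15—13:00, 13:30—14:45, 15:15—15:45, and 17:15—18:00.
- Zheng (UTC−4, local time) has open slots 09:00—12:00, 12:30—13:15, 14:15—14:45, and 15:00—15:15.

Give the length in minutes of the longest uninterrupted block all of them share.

Elena → UTC: 11:15–16:00, 16:30–17:45, 18:15–18:45, 20:15–21:00.
Zheng → UTC: 13:00–16:00, 16:30–17:15, 18:15–18:45, 19:00–19:15.
Elena ∩ Zheng: 13:00–16:00, 16:30–17:15, 18:15–18:45.
Common window lengths: 180, 45, 30 min; longest is 180.

180 minutes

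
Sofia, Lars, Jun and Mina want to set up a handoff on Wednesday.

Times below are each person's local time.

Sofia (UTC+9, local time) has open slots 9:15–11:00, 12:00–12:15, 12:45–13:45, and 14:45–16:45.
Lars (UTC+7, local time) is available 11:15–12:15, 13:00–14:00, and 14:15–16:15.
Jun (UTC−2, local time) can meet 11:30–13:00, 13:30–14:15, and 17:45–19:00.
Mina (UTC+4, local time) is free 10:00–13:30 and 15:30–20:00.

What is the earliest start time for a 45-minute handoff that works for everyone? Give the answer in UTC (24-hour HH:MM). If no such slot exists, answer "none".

Sofia → UTC: 00:15–02:00, 03:00–03:15, 03:45–04:45, 05:45–07:45.
Lars → UTC: 04:15–05:15, 06:00–07:00, 07:15–09:15.
Jun → UTC: 13:30–15:00, 15:30–16:15, 19:45–21:00.
Mina → UTC: 06:00–09:30, 11:30–16:00.
Sofia ∩ Lars: 04:15–04:45, 06:00–07:00, 07:15–07:45.
Sofia ∩ Lars ∩ Jun: (none).
Sofia ∩ Lars ∩ Jun ∩ Mina: (none).
Windows ≥ 45 min: (none).

none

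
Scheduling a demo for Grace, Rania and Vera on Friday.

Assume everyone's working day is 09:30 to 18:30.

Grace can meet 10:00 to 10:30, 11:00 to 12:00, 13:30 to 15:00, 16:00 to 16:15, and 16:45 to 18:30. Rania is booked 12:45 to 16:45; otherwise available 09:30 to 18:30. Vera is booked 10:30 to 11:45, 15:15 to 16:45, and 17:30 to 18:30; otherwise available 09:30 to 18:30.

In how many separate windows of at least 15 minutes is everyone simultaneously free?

Rania free within 09:30–18:30: 09:30–12:45, 16:45–18:30.
Vera free within 09:30–18:30: 09:30–10:30, 11:45–15:15, 16:45–17:30.
Grace ∩ Rania: 10:00–10:30, 11:00–12:00, 16:45–18:30.
Grace ∩ Rania ∩ Vera: 10:00–10:30, 11:45–12:00, 16:45–17:30.
Windows ≥ 15 min: 10:00–10:30, 11:45–12:00, 16:45–17:30.
That's 3 windows.

3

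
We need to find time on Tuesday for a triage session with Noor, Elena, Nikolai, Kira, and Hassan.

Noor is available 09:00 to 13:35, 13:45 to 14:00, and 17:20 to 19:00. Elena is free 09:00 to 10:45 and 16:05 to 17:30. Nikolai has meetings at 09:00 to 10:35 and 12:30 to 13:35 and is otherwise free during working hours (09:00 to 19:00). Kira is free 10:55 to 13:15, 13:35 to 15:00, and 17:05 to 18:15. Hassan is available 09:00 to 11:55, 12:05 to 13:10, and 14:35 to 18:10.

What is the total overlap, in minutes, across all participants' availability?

Nikolai free within 09:00–19:00: 10:35–12:30, 13:35–19:00.
Noor ∩ Elena: 09:00–10:45, 17:20–17:30.
Noor ∩ Elena ∩ Nikolai: 10:35–10:45, 17:20–17:30.
Noor ∩ Elena ∩ Nikolai ∩ Kira: 17:20–17:30.
Noor ∩ Elena ∩ Nikolai ∩ Kira ∩ Hassan: 17:20–17:30.
Total common minutes: 10.

10 minutes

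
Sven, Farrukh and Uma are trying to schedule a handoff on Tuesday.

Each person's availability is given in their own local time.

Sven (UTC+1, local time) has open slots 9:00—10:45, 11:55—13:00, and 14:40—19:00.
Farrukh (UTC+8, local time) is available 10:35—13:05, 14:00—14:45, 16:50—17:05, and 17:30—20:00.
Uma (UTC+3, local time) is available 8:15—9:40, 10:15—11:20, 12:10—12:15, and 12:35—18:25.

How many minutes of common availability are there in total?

Sven → UTC: 08:00–09:45, 10:55–12:00, 13:40–18:00.
Farrukh → UTC: 02:35–05:05, 06:00–06:45, 08:50–09:05, 09:30–12:00.
Uma → UTC: 05:15–06:40, 07:15–08:20, 09:10–09:15, 09:35–15:25.
Sven ∩ Farrukh: 08:50–09:05, 09:30–09:45, 10:55–12:00.
Sven ∩ Farrukh ∩ Uma: 09:35–09:45, 10:55–12:00.
Total common minutes: 10 + 65 = 75.

75 minutes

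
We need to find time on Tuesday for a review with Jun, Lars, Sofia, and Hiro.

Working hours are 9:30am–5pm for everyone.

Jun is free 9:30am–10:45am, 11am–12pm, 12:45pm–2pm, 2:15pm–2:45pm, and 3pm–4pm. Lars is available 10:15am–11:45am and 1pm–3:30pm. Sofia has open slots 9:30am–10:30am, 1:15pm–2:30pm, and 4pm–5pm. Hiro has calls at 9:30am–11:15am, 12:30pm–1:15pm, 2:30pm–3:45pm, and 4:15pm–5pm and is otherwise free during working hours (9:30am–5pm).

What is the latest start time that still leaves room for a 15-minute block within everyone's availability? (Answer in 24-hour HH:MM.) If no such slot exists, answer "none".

Hiro free within 09:30–17:00: 11:15–12:30, 13:15–14:30, 15:45–16:15.
Jun ∩ Lars: 10:15–10:45, 11:00–11:45, 13:00–14:00, 14:15–14:45, 15:00–15:30.
Jun ∩ Lars ∩ Sofia: 10:15–10:30, 13:15–14:00, 14:15–14:30.
Jun ∩ Lars ∩ Sofia ∩ Hiro: 13:15–14:00, 14:15–14:30.
Windows ≥ 15 min: 13:15–14:00, 14:15–14:30.
Latest start in the last window 14:15–14:30 is 14:30 − 15 min = 14:15.

14:15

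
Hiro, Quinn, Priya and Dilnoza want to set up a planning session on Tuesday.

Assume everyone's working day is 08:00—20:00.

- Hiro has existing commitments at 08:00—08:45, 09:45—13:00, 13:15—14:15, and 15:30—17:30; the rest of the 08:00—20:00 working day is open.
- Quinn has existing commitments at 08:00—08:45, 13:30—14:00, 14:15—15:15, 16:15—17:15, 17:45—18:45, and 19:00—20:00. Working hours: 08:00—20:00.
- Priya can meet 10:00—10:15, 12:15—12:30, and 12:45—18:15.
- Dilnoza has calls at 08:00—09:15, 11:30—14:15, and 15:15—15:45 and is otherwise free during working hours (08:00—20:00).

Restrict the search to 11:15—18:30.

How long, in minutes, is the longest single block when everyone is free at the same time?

15 minutes

Hiro free within 08:00–20:00: 08:45–09:45, 13:00–13:15, 14:15–15:30, 17:30–20:00.
Quinn free within 08:00–20:00: 08:45–13:30, 14:00–14:15, 15:15–16:15, 17:15–17:45, 18:45–19:00.
Dilnoza free within 08:00–20:00: 09:15–11:30, 14:15–15:15, 15:45–20:00.
Hiro ∩ Quinn: 08:45–09:45, 13:00–13:15, 15:15–15:30, 17:30–17:45, 18:45–19:00.
Hiro ∩ Quinn ∩ Priya: 13:00–13:15, 15:15–15:30, 17:30–17:45.
Hiro ∩ Quinn ∩ Priya ∩ Dilnoza: 17:30–17:45.
Restricted to 11:15–18:30: 17:30–17:45.
Single common window of 15 minutes.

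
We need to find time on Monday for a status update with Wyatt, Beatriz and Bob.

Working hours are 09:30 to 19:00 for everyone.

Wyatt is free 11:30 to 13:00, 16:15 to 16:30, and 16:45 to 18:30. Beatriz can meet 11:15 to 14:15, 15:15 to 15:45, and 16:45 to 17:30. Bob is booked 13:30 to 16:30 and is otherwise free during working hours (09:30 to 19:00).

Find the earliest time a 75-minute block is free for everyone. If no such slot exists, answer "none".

Bob free within 09:30–19:00: 09:30–13:30, 16:30–19:00.
Wyatt ∩ Beatriz: 11:30–13:00, 16:45–17:30.
Wyatt ∩ Beatriz ∩ Bob: 11:30–13:00, 16:45–17:30.
Windows ≥ 75 min: 11:30–13:00.
Earliest such window starts at 11:30.

11:30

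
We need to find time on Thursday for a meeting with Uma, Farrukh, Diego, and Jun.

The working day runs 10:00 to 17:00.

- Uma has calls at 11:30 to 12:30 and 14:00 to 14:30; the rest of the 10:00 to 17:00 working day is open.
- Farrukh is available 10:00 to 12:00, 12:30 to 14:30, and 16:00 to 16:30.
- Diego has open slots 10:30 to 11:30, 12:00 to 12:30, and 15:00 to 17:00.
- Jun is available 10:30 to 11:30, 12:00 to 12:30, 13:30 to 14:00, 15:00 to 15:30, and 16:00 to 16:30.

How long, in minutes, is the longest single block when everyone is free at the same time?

60 minutes

Uma free within 10:00–17:00: 10:00–11:30, 12:30–14:00, 14:30–17:00.
Uma ∩ Farrukh: 10:00–11:30, 12:30–14:00, 16:00–16:30.
Uma ∩ Farrukh ∩ Diego: 10:30–11:30, 16:00–16:30.
Uma ∩ Farrukh ∩ Diego ∩ Jun: 10:30–11:30, 16:00–16:30.
Common window lengths: 60, 30 min; longest is 60.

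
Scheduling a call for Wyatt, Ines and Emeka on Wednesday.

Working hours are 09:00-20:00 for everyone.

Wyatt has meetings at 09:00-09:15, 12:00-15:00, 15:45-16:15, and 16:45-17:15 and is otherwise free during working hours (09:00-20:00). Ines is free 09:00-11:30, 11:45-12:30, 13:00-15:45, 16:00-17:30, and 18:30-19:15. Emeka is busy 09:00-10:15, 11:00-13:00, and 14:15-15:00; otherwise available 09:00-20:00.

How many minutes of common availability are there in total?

180 minutes

Wyatt free within 09:00–20:00: 09:15–12:00, 15:00–15:45, 16:15–16:45, 17:15–20:00.
Emeka free within 09:00–20:00: 10:15–11:00, 13:00–14:15, 15:00–20:00.
Wyatt ∩ Ines: 09:15–11:30, 11:45–12:00, 15:00–15:45, 16:15–16:45, 17:15–17:30, 18:30–19:15.
Wyatt ∩ Ines ∩ Emeka: 10:15–11:00, 15:00–15:45, 16:15–16:45, 17:15–17:30, 18:30–19:15.
Total common minutes: 45 + 45 + 30 + 15 + 45 = 180.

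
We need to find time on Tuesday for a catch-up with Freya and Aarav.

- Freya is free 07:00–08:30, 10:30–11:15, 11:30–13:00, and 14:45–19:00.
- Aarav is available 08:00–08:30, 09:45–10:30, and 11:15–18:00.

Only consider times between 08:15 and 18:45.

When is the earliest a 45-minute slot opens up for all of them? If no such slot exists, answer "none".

Freya ∩ Aarav: 08:00–08:30, 11:30–13:00, 14:45–18:00.
Restricted to 08:15–18:45: 08:15–08:30, 11:30–13:00, 14:45–18:00.
Windows ≥ 45 min: 11:30–13:00, 14:45–18:00.
Earliest such window starts at 11:30.

11:30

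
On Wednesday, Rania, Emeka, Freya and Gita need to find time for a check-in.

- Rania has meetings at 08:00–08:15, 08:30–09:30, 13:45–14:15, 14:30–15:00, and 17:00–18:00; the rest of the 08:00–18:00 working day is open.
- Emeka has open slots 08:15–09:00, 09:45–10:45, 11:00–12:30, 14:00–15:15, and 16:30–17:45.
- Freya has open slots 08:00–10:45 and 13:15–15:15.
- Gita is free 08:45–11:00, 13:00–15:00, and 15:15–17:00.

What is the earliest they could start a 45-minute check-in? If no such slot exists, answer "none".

09:45

Rania free within 08:00–18:00: 08:15–08:30, 09:30–13:45, 14:15–14:30, 15:00–17:00.
Rania ∩ Emeka: 08:15–08:30, 09:45–10:45, 11:00–12:30, 14:15–14:30, 15:00–15:15, 16:30–17:00.
Rania ∩ Emeka ∩ Freya: 08:15–08:30, 09:45–10:45, 14:15–14:30, 15:00–15:15.
Rania ∩ Emeka ∩ Freya ∩ Gita: 09:45–10:45, 14:15–14:30.
Windows ≥ 45 min: 09:45–10:45.
Earliest such window starts at 09:45.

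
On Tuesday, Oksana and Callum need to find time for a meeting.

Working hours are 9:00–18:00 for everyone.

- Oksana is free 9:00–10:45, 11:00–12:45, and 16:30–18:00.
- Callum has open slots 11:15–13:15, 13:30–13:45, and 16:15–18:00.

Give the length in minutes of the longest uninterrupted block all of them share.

Oksana ∩ Callum: 11:15–12:45, 16:30–18:00.
Common window lengths: 90, 90 min; longest is 90.

90 minutes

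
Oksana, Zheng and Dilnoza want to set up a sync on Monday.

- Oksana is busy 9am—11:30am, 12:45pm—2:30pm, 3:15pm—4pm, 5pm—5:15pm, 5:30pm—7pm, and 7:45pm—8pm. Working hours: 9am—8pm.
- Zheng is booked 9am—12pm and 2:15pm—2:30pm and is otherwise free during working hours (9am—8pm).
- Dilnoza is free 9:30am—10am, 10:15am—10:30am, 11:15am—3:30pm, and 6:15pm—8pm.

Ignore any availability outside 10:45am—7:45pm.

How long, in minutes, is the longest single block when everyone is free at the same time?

45 minutes

Oksana free within 09:00–20:00: 11:30–12:45, 14:30–15:15, 16:00–17:00, 17:15–17:30, 19:00–19:45.
Zheng free within 09:00–20:00: 12:00–14:15, 14:30–20:00.
Oksana ∩ Zheng: 12:00–12:45, 14:30–15:15, 16:00–17:00, 17:15–17:30, 19:00–19:45.
Oksana ∩ Zheng ∩ Dilnoza: 12:00–12:45, 14:30–15:15, 19:00–19:45.
Restricted to 10:45–19:45: 12:00–12:45, 14:30–15:15, 19:00–19:45.
Common window lengths: 45, 45, 45 min; longest is 45.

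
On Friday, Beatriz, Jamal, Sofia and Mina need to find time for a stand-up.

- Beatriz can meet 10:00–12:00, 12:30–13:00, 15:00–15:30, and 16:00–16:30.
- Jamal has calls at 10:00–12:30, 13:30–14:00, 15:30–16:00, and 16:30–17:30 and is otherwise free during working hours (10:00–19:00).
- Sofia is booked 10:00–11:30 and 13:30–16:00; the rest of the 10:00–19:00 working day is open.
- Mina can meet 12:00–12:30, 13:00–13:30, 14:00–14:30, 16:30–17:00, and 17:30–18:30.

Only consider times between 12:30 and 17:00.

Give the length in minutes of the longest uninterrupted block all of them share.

0 minutes

Jamal free within 10:00–19:00: 12:30–13:30, 14:00–15:30, 16:00–16:30, 17:30–19:00.
Sofia free within 10:00–19:00: 11:30–13:30, 16:00–19:00.
Beatriz ∩ Jamal: 12:30–13:00, 15:00–15:30, 16:00–16:30.
Beatriz ∩ Jamal ∩ Sofia: 12:30–13:00, 16:00–16:30.
Beatriz ∩ Jamal ∩ Sofia ∩ Mina: (none).
Restricted to 12:30–17:00: (none).
No common window.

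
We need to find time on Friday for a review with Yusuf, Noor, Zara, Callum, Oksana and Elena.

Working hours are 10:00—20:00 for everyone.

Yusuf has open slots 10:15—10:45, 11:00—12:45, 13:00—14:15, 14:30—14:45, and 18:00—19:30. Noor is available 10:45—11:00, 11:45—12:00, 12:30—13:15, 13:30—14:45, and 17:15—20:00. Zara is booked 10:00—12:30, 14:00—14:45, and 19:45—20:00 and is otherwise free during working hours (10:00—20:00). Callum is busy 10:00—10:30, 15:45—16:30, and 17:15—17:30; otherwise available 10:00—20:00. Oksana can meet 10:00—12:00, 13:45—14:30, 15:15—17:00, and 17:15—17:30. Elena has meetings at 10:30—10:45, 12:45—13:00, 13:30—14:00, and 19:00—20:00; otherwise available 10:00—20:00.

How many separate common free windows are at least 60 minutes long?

0

Zara free within 10:00–20:00: 12:30–14:00, 14:45–19:45.
Callum free within 10:00–20:00: 10:30–15:45, 16:30–17:15, 17:30–20:00.
Elena free within 10:00–20:00: 10:00–10:30, 10:45–12:45, 13:00–13:30, 14:00–19:00.
Yusuf ∩ Noor: 11:45–12:00, 12:30–12:45, 13:00–13:15, 13:30–14:15, 14:30–14:45, 18:00–19:30.
Yusuf ∩ Noor ∩ Zara: 12:30–12:45, 13:00–13:15, 13:30–14:00, 18:00–19:30.
Yusuf ∩ Noor ∩ Zara ∩ Callum: 12:30–12:45, 13:00–13:15, 13:30–14:00, 18:00–19:30.
Yusuf ∩ Noor ∩ Zara ∩ Callum ∩ Oksana: 13:45–14:00.
Yusuf ∩ Noor ∩ Zara ∩ Callum ∩ Oksana ∩ Elena: (none).
Windows ≥ 60 min: (none).
That's 0 windows.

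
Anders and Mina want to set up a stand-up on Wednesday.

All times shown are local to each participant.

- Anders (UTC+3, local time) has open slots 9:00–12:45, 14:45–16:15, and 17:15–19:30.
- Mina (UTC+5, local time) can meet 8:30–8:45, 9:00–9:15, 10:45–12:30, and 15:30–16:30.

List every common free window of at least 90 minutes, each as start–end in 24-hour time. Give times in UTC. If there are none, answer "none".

06:00–07:30

Anders → UTC: 06:00–09:45, 11:45–13:15, 14:15–16:30.
Mina → UTC: 03:30–03:45, 04:00–04:15, 05:45–07:30, 10:30–11:30.
Anders ∩ Mina: 06:00–07:30.
Windows ≥ 90 min: 06:00–07:30.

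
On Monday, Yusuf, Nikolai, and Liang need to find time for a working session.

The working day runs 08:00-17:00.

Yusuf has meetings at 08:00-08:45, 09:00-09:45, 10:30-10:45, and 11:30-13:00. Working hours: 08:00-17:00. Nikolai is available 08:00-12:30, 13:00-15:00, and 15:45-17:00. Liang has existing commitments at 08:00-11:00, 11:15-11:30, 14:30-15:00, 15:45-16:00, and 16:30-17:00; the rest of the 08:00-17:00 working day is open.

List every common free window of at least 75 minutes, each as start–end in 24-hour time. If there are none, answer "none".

Yusuf free within 08:00–17:00: 08:45–09:00, 09:45–10:30, 10:45–11:30, 13:00–17:00.
Liang free within 08:00–17:00: 11:00–11:15, 11:30–14:30, 15:00–15:45, 16:00–16:30.
Yusuf ∩ Nikolai: 08:45–09:00, 09:45–10:30, 10:45–11:30, 13:00–15:00, 15:45–17:00.
Yusuf ∩ Nikolai ∩ Liang: 11:00–11:15, 13:00–14:30, 16:00–16:30.
Windows ≥ 75 min: 13:00–14:30.

13:00–14:30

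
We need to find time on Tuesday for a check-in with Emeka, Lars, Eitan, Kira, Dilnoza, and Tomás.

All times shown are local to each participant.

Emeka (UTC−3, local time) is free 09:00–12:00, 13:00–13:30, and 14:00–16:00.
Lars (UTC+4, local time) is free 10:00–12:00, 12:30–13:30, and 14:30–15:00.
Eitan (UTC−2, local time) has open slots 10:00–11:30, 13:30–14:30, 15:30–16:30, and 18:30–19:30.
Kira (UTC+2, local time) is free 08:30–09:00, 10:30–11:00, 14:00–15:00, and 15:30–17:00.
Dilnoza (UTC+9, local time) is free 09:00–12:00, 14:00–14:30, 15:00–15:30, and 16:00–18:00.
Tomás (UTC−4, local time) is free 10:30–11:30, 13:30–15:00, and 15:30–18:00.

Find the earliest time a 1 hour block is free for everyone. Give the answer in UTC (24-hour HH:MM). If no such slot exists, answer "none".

Emeka → UTC: 12:00–15:00, 16:00–16:30, 17:00–19:00.
Lars → UTC: 06:00–08:00, 08:30–09:30, 10:30–11:00.
Eitan → UTC: 12:00–13:30, 15:30–16:30, 17:30–18:30, 20:30–21:30.
Kira → UTC: 06:30–07:00, 08:30–09:00, 12:00–13:00, 13:30–15:00.
Dilnoza → UTC: 00:00–03:00, 05:00–05:30, 06:00–06:30, 07:00–09:00.
Tomás → UTC: 14:30–15:30, 17:30–19:00, 19:30–22:00.
Emeka ∩ Lars: (none).
Emeka ∩ Lars ∩ Eitan: (none).
Emeka ∩ Lars ∩ Eitan ∩ Kira: (none).
Emeka ∩ Lars ∩ Eitan ∩ Kira ∩ Dilnoza: (none).
Emeka ∩ Lars ∩ Eitan ∩ Kira ∩ Dilnoza ∩ Tomás: (none).
Windows ≥ 60 min: (none).

none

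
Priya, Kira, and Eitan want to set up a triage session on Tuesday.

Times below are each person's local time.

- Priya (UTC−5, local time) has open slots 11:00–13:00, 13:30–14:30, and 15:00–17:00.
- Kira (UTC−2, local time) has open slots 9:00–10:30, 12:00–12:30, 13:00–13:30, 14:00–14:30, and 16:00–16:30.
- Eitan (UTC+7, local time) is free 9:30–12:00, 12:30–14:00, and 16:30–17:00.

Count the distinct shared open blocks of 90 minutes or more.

0

Priya → UTC: 16:00–18:00, 18:30–19:30, 20:00–22:00.
Kira → UTC: 11:00–12:30, 14:00–14:30, 15:00–15:30, 16:00–16:30, 18:00–18:30.
Eitan → UTC: 02:30–05:00, 05:30–07:00, 09:30–10:00.
Priya ∩ Kira: 16:00–16:30.
Priya ∩ Kira ∩ Eitan: (none).
Windows ≥ 90 min: (none).
That's 0 windows.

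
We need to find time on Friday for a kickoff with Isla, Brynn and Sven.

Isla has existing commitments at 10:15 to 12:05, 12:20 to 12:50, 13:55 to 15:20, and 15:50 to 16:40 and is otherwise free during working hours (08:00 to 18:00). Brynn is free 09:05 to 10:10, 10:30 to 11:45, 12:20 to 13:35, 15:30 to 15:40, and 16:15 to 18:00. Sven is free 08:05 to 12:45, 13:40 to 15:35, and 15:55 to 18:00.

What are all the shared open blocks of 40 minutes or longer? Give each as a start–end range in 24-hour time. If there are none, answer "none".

09:05–10:10, 16:40–18:00

Isla free within 08:00–18:00: 08:00–10:15, 12:05–12:20, 12:50–13:55, 15:20–15:50, 16:40–18:00.
Isla ∩ Brynn: 09:05–10:10, 12:50–13:35, 15:30–15:40, 16:40–18:00.
Isla ∩ Brynn ∩ Sven: 09:05–10:10, 15:30–15:35, 16:40–18:00.
Windows ≥ 40 min: 09:05–10:10, 16:40–18:00.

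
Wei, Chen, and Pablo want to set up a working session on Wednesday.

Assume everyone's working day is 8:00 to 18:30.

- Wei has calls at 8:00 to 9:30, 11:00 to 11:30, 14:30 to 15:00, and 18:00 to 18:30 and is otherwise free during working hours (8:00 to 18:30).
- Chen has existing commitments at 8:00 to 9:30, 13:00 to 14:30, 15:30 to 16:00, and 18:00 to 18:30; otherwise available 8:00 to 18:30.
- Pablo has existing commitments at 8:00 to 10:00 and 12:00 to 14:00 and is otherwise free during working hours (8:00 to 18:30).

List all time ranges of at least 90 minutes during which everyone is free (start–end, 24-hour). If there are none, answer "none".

Wei free within 08:00–18:30: 09:30–11:00, 11:30–14:30, 15:00–18:00.
Chen free within 08:00–18:30: 09:30–13:00, 14:30–15:30, 16:00–18:00.
Pablo free within 08:00–18:30: 10:00–12:00, 14:00–18:30.
Wei ∩ Chen: 09:30–11:00, 11:30–13:00, 15:00–15:30, 16:00–18:00.
Wei ∩ Chen ∩ Pablo: 10:00–11:00, 11:30–12:00, 15:00–15:30, 16:00–18:00.
Windows ≥ 90 min: 16:00–18:00.

16:00–18:00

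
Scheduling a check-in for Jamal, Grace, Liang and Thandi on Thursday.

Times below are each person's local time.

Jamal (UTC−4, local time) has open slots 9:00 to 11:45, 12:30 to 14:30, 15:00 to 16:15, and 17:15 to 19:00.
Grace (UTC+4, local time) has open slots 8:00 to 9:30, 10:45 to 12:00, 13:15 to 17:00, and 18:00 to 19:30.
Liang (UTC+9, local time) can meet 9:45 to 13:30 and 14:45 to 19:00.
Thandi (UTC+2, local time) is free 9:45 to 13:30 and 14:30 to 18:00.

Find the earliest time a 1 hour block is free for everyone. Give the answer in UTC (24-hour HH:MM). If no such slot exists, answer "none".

Jamal → UTC: 13:00–15:45, 16:30–18:30, 19:00–20:15, 21:15–23:00.
Grace → UTC: 04:00–05:30, 06:45–08:00, 09:15–13:00, 14:00–15:30.
Liang → UTC: 00:45–04:30, 05:45–10:00.
Thandi → UTC: 07:45–11:30, 12:30–16:00.
Jamal ∩ Grace: 14:00–15:30.
Jamal ∩ Grace ∩ Liang: (none).
Jamal ∩ Grace ∩ Liang ∩ Thandi: (none).
Windows ≥ 60 min: (none).

none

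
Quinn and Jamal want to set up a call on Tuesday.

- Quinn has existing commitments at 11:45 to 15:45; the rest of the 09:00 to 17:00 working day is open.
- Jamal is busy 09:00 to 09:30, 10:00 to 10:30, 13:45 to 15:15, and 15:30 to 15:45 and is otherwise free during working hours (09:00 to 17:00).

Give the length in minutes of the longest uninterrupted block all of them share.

Quinn free within 09:00–17:00: 09:00–11:45, 15:45–17:00.
Jamal free within 09:00–17:00: 09:30–10:00, 10:30–13:45, 15:15–15:30, 15:45–17:00.
Quinn ∩ Jamal: 09:30–10:00, 10:30–11:45, 15:45–17:00.
Common window lengths: 30, 75, 75 min; longest is 75.

75 minutes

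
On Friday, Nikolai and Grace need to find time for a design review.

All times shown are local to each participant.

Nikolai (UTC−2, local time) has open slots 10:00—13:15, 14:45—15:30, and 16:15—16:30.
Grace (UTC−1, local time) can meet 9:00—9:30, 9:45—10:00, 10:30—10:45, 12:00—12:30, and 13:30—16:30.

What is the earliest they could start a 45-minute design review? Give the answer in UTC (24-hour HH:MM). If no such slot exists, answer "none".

Nikolai → UTC: 12:00–15:15, 16:45–17:30, 18:15–18:30.
Grace → UTC: 10:00–10:30, 10:45–11:00, 11:30–11:45, 13:00–13:30, 14:30–17:30.
Nikolai ∩ Grace: 13:00–13:30, 14:30–15:15, 16:45–17:30.
Windows ≥ 45 min: 14:30–15:15, 16:45–17:30.
Earliest such window starts at 14:30.

14:30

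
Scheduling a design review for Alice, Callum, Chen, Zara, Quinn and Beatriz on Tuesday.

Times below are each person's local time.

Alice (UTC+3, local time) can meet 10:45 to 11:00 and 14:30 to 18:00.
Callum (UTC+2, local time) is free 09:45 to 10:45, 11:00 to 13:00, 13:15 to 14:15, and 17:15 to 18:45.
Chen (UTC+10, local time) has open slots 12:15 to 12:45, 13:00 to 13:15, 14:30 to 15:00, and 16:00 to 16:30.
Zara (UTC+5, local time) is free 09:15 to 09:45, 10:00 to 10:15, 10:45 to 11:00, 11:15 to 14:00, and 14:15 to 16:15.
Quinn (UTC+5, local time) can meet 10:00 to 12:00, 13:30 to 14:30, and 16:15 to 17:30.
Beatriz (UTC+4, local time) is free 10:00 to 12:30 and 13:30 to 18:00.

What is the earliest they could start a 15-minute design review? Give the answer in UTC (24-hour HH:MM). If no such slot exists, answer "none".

none

Alice → UTC: 07:45–08:00, 11:30–15:00.
Callum → UTC: 07:45–08:45, 09:00–11:00, 11:15–12:15, 15:15–16:45.
Chen → UTC: 02:15–02:45, 03:00–03:15, 04:30–05:00, 06:00–06:30.
Zara → UTC: 04:15–04:45, 05:00–05:15, 05:45–06:00, 06:15–09:00, 09:15–11:15.
Quinn → UTC: 05:00–07:00, 08:30–09:30, 11:15–12:30.
Beatriz → UTC: 06:00–08:30, 09:30–14:00.
Alice ∩ Callum: 07:45–08:00, 11:30–12:15.
Alice ∩ Callum ∩ Chen: (none).
Alice ∩ Callum ∩ Chen ∩ Zara: (none).
Alice ∩ Callum ∩ Chen ∩ Zara ∩ Quinn: (none).
Alice ∩ Callum ∩ Chen ∩ Zara ∩ Quinn ∩ Beatriz: (none).
Windows ≥ 15 min: (none).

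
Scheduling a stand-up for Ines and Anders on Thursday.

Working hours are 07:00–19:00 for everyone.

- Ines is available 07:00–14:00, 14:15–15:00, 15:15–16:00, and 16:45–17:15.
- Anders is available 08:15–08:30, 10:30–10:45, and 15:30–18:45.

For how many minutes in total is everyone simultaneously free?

90 minutes

Ines ∩ Anders: 08:15–08:30, 10:30–10:45, 15:30–16:00, 16:45–17:15.
Total common minutes: 15 + 15 + 30 + 30 = 90.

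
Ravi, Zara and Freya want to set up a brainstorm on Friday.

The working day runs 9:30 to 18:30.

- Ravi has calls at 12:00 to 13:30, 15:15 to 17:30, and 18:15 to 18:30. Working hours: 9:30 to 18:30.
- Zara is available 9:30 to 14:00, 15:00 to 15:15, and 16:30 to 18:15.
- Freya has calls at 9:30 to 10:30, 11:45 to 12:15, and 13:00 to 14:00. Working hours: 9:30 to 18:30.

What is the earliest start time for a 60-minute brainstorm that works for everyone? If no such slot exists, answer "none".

10:30

Ravi free within 09:30–18:30: 09:30–12:00, 13:30–15:15, 17:30–18:15.
Freya free within 09:30–18:30: 10:30–11:45, 12:15–13:00, 14:00–18:30.
Ravi ∩ Zara: 09:30–12:00, 13:30–14:00, 15:00–15:15, 17:30–18:15.
Ravi ∩ Zara ∩ Freya: 10:30–11:45, 15:00–15:15, 17:30–18:15.
Windows ≥ 60 min: 10:30–11:45.
Earliest such window starts at 10:30.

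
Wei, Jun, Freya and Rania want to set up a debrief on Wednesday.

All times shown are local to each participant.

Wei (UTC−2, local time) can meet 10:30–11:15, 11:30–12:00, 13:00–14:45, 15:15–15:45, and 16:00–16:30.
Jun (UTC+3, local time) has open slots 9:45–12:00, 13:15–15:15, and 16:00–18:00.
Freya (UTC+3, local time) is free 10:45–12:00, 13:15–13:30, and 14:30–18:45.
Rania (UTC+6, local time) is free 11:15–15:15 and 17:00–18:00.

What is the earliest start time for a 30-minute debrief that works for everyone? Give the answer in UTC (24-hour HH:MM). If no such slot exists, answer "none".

none

Wei → UTC: 12:30–13:15, 13:30–14:00, 15:00–16:45, 17:15–17:45, 18:00–18:30.
Jun → UTC: 06:45–09:00, 10:15–12:15, 13:00–15:00.
Freya → UTC: 07:45–09:00, 10:15–10:30, 11:30–15:45.
Rania → UTC: 05:15–09:15, 11:00–12:00.
Wei ∩ Jun: 13:00–13:15, 13:30–14:00.
Wei ∩ Jun ∩ Freya: 13:00–13:15, 13:30–14:00.
Wei ∩ Jun ∩ Freya ∩ Rania: (none).
Windows ≥ 30 min: (none).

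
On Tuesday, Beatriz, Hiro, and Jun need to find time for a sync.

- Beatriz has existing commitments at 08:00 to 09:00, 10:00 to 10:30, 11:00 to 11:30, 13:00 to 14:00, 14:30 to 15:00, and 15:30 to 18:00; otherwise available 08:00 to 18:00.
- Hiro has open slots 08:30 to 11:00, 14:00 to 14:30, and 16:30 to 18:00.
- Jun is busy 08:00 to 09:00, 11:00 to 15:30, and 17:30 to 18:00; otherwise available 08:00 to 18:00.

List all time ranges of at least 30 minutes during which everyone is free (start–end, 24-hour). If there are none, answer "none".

Beatriz free within 08:00–18:00: 09:00–10:00, 10:30–11:00, 11:30–13:00, 14:00–14:30, 15:00–15:30.
Jun free within 08:00–18:00: 09:00–11:00, 15:30–17:30.
Beatriz ∩ Hiro: 09:00–10:00, 10:30–11:00, 14:00–14:30.
Beatriz ∩ Hiro ∩ Jun: 09:00–10:00, 10:30–11:00.
Windows ≥ 30 min: 09:00–10:00, 10:30–11:00.

09:00–10:00, 10:30–11:00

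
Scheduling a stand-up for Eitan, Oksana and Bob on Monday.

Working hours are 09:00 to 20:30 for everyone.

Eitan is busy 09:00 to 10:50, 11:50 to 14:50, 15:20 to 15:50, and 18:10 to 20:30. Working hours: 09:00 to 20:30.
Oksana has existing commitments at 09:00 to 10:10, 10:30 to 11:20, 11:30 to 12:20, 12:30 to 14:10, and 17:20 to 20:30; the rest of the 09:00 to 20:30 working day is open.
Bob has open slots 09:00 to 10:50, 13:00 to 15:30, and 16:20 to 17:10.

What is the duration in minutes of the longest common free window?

50 minutes

Eitan free within 09:00–20:30: 10:50–11:50, 14:50–15:20, 15:50–18:10.
Oksana free within 09:00–20:30: 10:10–10:30, 11:20–11:30, 12:20–12:30, 14:10–17:20.
Eitan ∩ Oksana: 11:20–11:30, 14:50–15:20, 15:50–17:20.
Eitan ∩ Oksana ∩ Bob: 14:50–15:20, 16:20–17:10.
Common window lengths: 30, 50 min; longest is 50.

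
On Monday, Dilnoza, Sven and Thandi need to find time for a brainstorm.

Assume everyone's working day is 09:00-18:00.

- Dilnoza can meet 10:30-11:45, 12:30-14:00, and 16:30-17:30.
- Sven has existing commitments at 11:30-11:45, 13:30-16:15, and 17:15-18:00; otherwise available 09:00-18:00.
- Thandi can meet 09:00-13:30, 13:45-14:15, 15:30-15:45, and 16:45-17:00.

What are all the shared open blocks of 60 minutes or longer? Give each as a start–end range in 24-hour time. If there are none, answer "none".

Sven free within 09:00–18:00: 09:00–11:30, 11:45–13:30, 16:15–17:15.
Dilnoza ∩ Sven: 10:30–11:30, 12:30–13:30, 16:30–17:15.
Dilnoza ∩ Sven ∩ Thandi: 10:30–11:30, 12:30–13:30, 16:45–17:00.
Windows ≥ 60 min: 10:30–11:30, 12:30–13:30.

10:30–11:30, 12:30–13:30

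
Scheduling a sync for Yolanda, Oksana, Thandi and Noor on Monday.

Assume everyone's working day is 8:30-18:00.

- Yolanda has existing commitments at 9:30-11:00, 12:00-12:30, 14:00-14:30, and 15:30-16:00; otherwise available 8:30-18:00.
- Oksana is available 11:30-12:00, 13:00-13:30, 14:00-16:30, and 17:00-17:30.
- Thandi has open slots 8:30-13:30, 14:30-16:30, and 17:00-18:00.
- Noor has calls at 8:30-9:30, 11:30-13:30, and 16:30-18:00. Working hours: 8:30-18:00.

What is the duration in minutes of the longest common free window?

Yolanda free within 08:30–18:00: 08:30–09:30, 11:00–12:00, 12:30–14:00, 14:30–15:30, 16:00–18:00.
Noor free within 08:30–18:00: 09:30–11:30, 13:30–16:30.
Yolanda ∩ Oksana: 11:30–12:00, 13:00–13:30, 14:30–15:30, 16:00–16:30, 17:00–17:30.
Yolanda ∩ Oksana ∩ Thandi: 11:30–12:00, 13:00–13:30, 14:30–15:30, 16:00–16:30, 17:00–17:30.
Yolanda ∩ Oksana ∩ Thandi ∩ Noor: 14:30–15:30, 16:00–16:30.
Common window lengths: 60, 30 min; longest is 60.

60 minutes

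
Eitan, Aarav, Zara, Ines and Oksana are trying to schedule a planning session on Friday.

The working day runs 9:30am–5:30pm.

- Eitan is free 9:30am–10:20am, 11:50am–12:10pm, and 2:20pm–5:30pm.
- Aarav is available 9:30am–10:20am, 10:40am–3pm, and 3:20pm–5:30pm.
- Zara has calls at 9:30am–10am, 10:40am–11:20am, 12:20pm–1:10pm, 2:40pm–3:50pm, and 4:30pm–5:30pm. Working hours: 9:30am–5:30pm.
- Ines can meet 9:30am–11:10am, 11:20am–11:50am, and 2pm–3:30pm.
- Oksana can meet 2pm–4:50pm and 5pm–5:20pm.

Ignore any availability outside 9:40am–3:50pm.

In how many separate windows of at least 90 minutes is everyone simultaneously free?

Zara free within 09:30–17:30: 10:00–10:40, 11:20–12:20, 13:10–14:40, 15:50–16:30.
Eitan ∩ Aarav: 09:30–10:20, 11:50–12:10, 14:20–15:00, 15:20–17:30.
Eitan ∩ Aarav ∩ Zara: 10:00–10:20, 11:50–12:10, 14:20–14:40, 15:50–16:30.
Eitan ∩ Aarav ∩ Zara ∩ Ines: 10:00–10:20, 14:20–14:40.
Eitan ∩ Aarav ∩ Zara ∩ Ines ∩ Oksana: 14:20–14:40.
Restricted to 09:40–15:50: 14:20–14:40.
Windows ≥ 90 min: (none).
That's 0 windows.

0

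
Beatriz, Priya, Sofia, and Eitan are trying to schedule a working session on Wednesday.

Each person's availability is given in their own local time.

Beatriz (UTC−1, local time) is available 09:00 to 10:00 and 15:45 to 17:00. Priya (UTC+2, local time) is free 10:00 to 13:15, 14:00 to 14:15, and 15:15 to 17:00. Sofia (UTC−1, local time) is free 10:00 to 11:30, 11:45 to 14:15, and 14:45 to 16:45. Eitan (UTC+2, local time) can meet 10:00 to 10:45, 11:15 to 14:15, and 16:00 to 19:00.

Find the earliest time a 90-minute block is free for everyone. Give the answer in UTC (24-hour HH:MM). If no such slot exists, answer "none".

none

Beatriz → UTC: 10:00–11:00, 16:45–18:00.
Priya → UTC: 08:00–11:15, 12:00–12:15, 13:15–15:00.
Sofia → UTC: 11:00–12:30, 12:45–15:15, 15:45–17:45.
Eitan → UTC: 08:00–08:45, 09:15–12:15, 14:00–17:00.
Beatriz ∩ Priya: 10:00–11:00.
Beatriz ∩ Priya ∩ Sofia: (none).
Beatriz ∩ Priya ∩ Sofia ∩ Eitan: (none).
Windows ≥ 90 min: (none).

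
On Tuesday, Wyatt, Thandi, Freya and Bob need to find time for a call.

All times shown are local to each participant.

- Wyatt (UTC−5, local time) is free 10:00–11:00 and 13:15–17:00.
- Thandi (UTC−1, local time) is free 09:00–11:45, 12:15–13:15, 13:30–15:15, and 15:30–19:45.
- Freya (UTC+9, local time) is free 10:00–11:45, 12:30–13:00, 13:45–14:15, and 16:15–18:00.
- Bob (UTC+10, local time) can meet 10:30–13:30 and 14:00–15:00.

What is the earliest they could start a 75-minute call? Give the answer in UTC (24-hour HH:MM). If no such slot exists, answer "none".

none

Wyatt → UTC: 15:00–16:00, 18:15–22:00.
Thandi → UTC: 10:00–12:45, 13:15–14:15, 14:30–16:15, 16:30–20:45.
Freya → UTC: 01:00–02:45, 03:30–04:00, 04:45–05:15, 07:15–09:00.
Bob → UTC: 00:30–03:30, 04:00–05:00.
Wyatt ∩ Thandi: 15:00–16:00, 18:15–20:45.
Wyatt ∩ Thandi ∩ Freya: (none).
Wyatt ∩ Thandi ∩ Freya ∩ Bob: (none).
Windows ≥ 75 min: (none).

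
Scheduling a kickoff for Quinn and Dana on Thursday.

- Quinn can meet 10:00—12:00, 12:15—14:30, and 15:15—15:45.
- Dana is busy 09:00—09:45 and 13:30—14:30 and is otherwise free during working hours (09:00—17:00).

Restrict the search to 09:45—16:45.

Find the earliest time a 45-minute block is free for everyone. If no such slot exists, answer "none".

10:00

Dana free within 09:00–17:00: 09:45–13:30, 14:30–17:00.
Quinn ∩ Dana: 10:00–12:00, 12:15–13:30, 15:15–15:45.
Restricted to 09:45–16:45: 10:00–12:00, 12:15–13:30, 15:15–15:45.
Windows ≥ 45 min: 10:00–12:00, 12:15–13:30.
Earliest such window starts at 10:00.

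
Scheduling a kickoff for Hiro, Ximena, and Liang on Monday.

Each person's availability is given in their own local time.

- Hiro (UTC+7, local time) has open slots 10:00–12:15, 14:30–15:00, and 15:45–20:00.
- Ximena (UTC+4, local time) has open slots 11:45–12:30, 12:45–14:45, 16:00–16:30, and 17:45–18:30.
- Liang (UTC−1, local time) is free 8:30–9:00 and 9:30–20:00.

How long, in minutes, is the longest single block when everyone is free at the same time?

30 minutes

Hiro → UTC: 03:00–05:15, 07:30–08:00, 08:45–13:00.
Ximena → UTC: 07:45–08:30, 08:45–10:45, 12:00–12:30, 13:45–14:30.
Liang → UTC: 09:30–10:00, 10:30–21:00.
Hiro ∩ Ximena: 07:45–08:00, 08:45–10:45, 12:00–12:30.
Hiro ∩ Ximena ∩ Liang: 09:30–10:00, 10:30–10:45, 12:00–12:30.
Common window lengths: 30, 15, 30 min; longest is 30.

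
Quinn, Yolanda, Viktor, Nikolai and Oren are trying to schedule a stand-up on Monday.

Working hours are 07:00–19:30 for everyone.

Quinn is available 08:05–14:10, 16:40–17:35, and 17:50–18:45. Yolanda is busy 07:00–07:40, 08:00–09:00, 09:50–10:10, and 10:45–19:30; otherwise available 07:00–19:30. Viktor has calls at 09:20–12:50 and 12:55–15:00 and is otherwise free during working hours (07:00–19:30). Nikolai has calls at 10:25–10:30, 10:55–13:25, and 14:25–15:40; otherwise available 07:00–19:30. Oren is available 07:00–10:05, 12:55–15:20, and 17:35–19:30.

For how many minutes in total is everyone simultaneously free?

20 minutes

Yolanda free within 07:00–19:30: 07:40–08:00, 09:00–09:50, 10:10–10:45.
Viktor free within 07:00–19:30: 07:00–09:20, 12:50–12:55, 15:00–19:30.
Nikolai free within 07:00–19:30: 07:00–10:25, 10:30–10:55, 13:25–14:25, 15:40–19:30.
Quinn ∩ Yolanda: 09:00–09:50, 10:10–10:45.
Quinn ∩ Yolanda ∩ Viktor: 09:00–09:20.
Quinn ∩ Yolanda ∩ Viktor ∩ Nikolai: 09:00–09:20.
Quinn ∩ Yolanda ∩ Viktor ∩ Nikolai ∩ Oren: 09:00–09:20.
Total common minutes: 20.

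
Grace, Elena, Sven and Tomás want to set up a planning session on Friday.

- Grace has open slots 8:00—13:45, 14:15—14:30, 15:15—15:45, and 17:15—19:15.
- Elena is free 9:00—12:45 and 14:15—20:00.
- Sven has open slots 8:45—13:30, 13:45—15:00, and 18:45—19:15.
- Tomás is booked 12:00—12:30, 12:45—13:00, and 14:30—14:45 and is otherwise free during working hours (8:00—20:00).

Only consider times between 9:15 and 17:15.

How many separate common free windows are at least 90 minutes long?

Tomás free within 08:00–20:00: 08:00–12:00, 12:30–12:45, 13:00–14:30, 14:45–20:00.
Grace ∩ Elena: 09:00–12:45, 14:15–14:30, 15:15–15:45, 17:15–19:15.
Grace ∩ Elena ∩ Sven: 09:00–12:45, 14:15–14:30, 18:45–19:15.
Grace ∩ Elena ∩ Sven ∩ Tomás: 09:00–12:00, 12:30–12:45, 14:15–14:30, 18:45–19:15.
Restricted to 09:15–17:15: 09:15–12:00, 12:30–12:45, 14:15–14:30.
Windows ≥ 90 min: 09:15–12:00.
That's 1 window.

1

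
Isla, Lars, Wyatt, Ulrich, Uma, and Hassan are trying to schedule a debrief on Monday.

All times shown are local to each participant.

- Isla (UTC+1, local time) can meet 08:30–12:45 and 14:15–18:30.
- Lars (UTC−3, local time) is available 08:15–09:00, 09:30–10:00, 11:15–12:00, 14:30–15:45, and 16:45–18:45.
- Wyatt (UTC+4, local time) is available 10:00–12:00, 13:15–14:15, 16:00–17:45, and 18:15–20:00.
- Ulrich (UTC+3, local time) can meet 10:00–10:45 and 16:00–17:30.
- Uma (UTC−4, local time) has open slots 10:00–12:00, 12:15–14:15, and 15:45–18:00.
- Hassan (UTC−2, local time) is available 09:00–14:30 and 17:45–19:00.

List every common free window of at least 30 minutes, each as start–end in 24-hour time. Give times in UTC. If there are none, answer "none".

Isla → UTC: 07:30–11:45, 13:15–17:30.
Lars → UTC: 11:15–12:00, 12:30–13:00, 14:15–15:00, 17:30–18:45, 19:45–21:45.
Wyatt → UTC: 06:00–08:00, 09:15–10:15, 12:00–13:45, 14:15–16:00.
Ulrich → UTC: 07:00–07:45, 13:00–14:30.
Uma → UTC: 14:00–16:00, 16:15–18:15, 19:45–22:00.
Hassan → UTC: 11:00–16:30, 19:45–21:00.
Isla ∩ Lars: 11:15–11:45, 14:15–15:00.
Isla ∩ Lars ∩ Wyatt: 14:15–15:00.
Isla ∩ Lars ∩ Wyatt ∩ Ulrich: 14:15–14:30.
Isla ∩ Lars ∩ Wyatt ∩ Ulrich ∩ Uma: 14:15–14:30.
Isla ∩ Lars ∩ Wyatt ∩ Ulrich ∩ Uma ∩ Hassan: 14:15–14:30.
Windows ≥ 30 min: (none).

none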